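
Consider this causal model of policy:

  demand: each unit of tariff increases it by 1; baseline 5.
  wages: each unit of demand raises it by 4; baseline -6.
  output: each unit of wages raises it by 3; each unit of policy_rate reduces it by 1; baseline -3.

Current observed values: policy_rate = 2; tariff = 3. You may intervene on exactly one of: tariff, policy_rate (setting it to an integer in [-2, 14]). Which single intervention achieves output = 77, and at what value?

set policy_rate = -2

Intervening on tariff: output = 12*tariff + 37. Reaching 77 requires tariff = 10/3, not an integer.
Intervening on policy_rate: with other inputs at their observed values, output = -policy_rate + 75. Solving for 77 gives policy_rate = -2, within [-2, 14].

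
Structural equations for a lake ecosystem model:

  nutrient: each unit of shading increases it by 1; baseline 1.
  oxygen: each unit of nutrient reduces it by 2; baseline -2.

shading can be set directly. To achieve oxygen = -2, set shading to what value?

Substituting into the oxygen equation gives oxygen = -2*shading - 4.
Solve -2*shading - 4 = -2: shading = (-2 + 4) / -2 = -1.

shading = -1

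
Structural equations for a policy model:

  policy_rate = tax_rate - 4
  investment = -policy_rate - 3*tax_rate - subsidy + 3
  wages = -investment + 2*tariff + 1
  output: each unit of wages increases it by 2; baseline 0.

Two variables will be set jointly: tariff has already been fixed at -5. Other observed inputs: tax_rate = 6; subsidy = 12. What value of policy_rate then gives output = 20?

With tariff held at -5:
Intervening on policy_rate fixes its value directly, overriding its dependence on tax_rate.
Substituting into the investment equation gives investment = -policy_rate - 27.
wages becomes policy_rate + 18.
Substituting into the output equation gives output = 2*policy_rate + 36.
Solve 2*policy_rate + 36 = 20: policy_rate = (20 - 36) / 2 = -8.

policy_rate = -8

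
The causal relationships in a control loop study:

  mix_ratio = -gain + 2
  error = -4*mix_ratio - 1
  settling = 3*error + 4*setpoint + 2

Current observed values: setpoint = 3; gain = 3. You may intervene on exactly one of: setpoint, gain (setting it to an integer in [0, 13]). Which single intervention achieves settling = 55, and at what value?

Intervening on setpoint: with other inputs at their observed values, settling = 4*setpoint + 11. Solving for 55 gives setpoint = 11, within [0, 13].
Intervening on gain: settling = 12*gain - 13. Reaching 55 requires gain = 17/3, not an integer.

set setpoint = 11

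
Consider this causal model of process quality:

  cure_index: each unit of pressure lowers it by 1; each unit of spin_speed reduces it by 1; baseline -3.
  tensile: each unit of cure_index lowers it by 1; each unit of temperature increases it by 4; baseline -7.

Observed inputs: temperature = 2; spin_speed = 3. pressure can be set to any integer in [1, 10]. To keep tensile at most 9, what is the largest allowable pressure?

pressure = 2

Substituting into the cure_index equation gives cure_index = -pressure - 6.
Substituting into the tensile equation gives tensile = pressure + 7.
Require pressure + 7 ≤ 9, so pressure ≤ 2.
The largest integer in [1, 10] satisfying this is 2.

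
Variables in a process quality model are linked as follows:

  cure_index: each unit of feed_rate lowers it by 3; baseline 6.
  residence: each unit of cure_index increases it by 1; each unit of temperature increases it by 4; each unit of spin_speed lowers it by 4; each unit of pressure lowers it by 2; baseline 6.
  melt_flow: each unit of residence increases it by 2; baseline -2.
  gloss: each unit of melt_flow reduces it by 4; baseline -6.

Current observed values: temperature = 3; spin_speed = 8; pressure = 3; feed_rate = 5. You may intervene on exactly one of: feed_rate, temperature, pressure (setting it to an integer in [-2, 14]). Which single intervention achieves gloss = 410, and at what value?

Intervening on feed_rate: gloss = 24*feed_rate + 114. Reaching 410 requires feed_rate = 37/3, not an integer.
Intervening on temperature: gloss = -32*temperature + 330. Reaching 410 requires temperature = -5/2, not an integer.
Intervening on pressure: with other inputs at their observed values, gloss = 16*pressure + 186. Solving for 410 gives pressure = 14, within [-2, 14].

set pressure = 14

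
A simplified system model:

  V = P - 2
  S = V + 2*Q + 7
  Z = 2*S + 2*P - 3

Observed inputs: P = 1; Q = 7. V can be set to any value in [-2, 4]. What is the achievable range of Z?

37 to 49

Intervening on V fixes its value directly, overriding its dependence on P.
Substituting into the S equation gives S = V + 21.
Substituting into the Z equation gives Z = 2*V + 41.
Linear in V, so extremes are at the endpoints: V = -2 gives Z = 37; V = 4 gives Z = 49.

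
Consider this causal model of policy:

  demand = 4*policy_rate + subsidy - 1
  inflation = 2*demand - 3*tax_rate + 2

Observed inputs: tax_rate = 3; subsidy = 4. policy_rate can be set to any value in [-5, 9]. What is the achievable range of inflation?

-41 to 71

Substituting into the demand equation gives demand = 4*policy_rate + 3.
Substituting into the inflation equation gives inflation = 8*policy_rate - 1.
Linear in policy_rate, so extremes are at the endpoints: policy_rate = -5 gives inflation = -41; policy_rate = 9 gives inflation = 71.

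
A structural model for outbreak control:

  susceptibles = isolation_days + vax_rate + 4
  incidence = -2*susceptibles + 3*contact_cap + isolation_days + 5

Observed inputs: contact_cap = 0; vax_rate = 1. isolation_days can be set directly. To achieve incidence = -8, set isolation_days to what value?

isolation_days = 3

Substituting into the susceptibles equation gives susceptibles = isolation_days + 5.
incidence becomes -isolation_days - 5.
Solve -isolation_days - 5 = -8: isolation_days = (-8 + 5) / -1 = 3.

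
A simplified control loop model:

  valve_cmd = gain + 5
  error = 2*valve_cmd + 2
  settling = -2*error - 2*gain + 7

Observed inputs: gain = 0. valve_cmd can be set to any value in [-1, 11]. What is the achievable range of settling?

Intervening on valve_cmd fixes its value directly, overriding its dependence on gain.
Substituting into the settling equation gives settling = -4*valve_cmd + 3.
Linear in valve_cmd, so extremes are at the endpoints: valve_cmd = -1 gives settling = 7; valve_cmd = 11 gives settling = -41.

-41 to 7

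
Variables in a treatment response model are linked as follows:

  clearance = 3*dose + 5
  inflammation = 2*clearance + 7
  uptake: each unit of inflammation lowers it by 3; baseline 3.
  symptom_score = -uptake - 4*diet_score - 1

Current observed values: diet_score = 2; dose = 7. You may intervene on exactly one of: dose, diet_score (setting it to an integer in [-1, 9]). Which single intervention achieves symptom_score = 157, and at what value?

Intervening on dose: symptom_score = 18*dose + 39. Reaching 157 requires dose = 59/9, not an integer.
Intervening on diet_score: with other inputs at their observed values, symptom_score = -4*diet_score + 173. Solving for 157 gives diet_score = 4, within [-1, 9].

set diet_score = 4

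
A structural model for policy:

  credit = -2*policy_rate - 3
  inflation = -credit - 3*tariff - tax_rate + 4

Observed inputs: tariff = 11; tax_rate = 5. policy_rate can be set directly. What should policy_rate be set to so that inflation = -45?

policy_rate = -7

Substituting into the inflation equation gives inflation = 2*policy_rate - 31.
Solve 2*policy_rate - 31 = -45: policy_rate = (-45 + 31) / 2 = -7.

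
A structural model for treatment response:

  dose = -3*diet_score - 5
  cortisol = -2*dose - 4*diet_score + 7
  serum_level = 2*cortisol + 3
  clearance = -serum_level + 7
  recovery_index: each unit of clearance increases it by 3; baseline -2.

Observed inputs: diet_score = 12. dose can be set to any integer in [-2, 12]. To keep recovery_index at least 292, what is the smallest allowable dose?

Intervening on dose fixes its value directly, overriding its dependence on diet_score.
Substituting into the cortisol equation gives cortisol = -2*dose - 41.
Substituting into the serum_level equation gives serum_level = -4*dose - 79.
Substituting into the clearance equation gives clearance = 4*dose + 86.
This gives recovery_index = 12*dose + 256.
Require 12*dose + 256 ≥ 292, so dose ≥ 3.
The smallest integer in [-2, 12] satisfying this is 3.

dose = 3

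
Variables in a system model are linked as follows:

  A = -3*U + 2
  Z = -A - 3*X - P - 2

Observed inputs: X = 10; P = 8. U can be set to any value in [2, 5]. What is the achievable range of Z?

Substituting into the Z equation gives Z = 3*U - 42.
Linear in U, so extremes are at the endpoints: U = 2 gives Z = -36; U = 5 gives Z = -27.

-36 to -27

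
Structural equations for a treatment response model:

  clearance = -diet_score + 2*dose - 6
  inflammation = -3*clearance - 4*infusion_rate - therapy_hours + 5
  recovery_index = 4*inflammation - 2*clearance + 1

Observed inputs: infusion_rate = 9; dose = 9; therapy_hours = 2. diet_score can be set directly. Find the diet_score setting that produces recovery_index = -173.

Substituting into the clearance equation gives clearance = -diet_score + 12.
Substituting into the inflammation equation gives inflammation = 3*diet_score - 69.
recovery_index becomes 14*diet_score - 299.
Solve 14*diet_score - 299 = -173: diet_score = (-173 + 299) / 14 = 9.

diet_score = 9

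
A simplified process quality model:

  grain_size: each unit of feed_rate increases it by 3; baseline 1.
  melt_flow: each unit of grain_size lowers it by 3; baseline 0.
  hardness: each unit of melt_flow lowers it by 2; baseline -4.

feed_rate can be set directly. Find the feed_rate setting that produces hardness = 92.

Substituting into the melt_flow equation gives melt_flow = -9*feed_rate - 3.
Substituting into the hardness equation gives hardness = 18*feed_rate + 2.
Solve 18*feed_rate + 2 = 92: feed_rate = (92 - 2) / 18 = 5.

feed_rate = 5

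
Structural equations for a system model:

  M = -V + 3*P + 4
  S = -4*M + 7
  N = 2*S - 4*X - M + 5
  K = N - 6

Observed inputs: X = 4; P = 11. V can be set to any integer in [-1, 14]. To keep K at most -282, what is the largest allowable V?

Substituting into the M equation gives M = -V + 37.
So S = 4*V - 141.
Substituting into the N equation gives N = 9*V - 330.
This gives K = 9*V - 336.
Require 9*V - 336 ≤ -282, so V ≤ 6.
The largest integer in [-1, 14] satisfying this is 6.

V = 6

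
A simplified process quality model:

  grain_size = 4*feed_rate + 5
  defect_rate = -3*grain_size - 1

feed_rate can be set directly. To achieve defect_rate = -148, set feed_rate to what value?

feed_rate = 11

Substituting into the defect_rate equation gives defect_rate = -12*feed_rate - 16.
Solve -12*feed_rate - 16 = -148: feed_rate = (-148 + 16) / -12 = 11.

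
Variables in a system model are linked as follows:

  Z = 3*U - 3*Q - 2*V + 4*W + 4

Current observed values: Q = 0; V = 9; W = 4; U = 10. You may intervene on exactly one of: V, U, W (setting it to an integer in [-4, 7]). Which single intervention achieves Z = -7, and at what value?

Intervening on V: Z = -2*V + 50. Reaching -7 requires V = 57/2, not an integer.
Intervening on U: with other inputs at their observed values, Z = 3*U + 2. Solving for -7 gives U = -3, within [-4, 7].
Intervening on W: Z = 4*W + 16. Reaching -7 requires W = -23/4, not an integer.

set U = -3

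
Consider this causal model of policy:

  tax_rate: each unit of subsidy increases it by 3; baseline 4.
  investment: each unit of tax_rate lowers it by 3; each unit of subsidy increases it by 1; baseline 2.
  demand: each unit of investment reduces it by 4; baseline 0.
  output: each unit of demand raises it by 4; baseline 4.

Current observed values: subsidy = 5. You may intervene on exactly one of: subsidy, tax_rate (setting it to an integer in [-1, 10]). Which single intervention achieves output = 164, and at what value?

set subsidy = 0

Intervening on subsidy: with other inputs at their observed values, output = 128*subsidy + 164. Solving for 164 gives subsidy = 0, within [-1, 10].
Intervening on tax_rate: output = 48*tax_rate - 108. Reaching 164 requires tax_rate = 17/3, not an integer.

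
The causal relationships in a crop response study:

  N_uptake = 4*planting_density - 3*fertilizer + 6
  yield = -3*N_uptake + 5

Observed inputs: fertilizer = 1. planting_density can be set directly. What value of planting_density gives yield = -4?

planting_density = 0

Substituting into the N_uptake equation gives N_uptake = 4*planting_density + 3.
So yield = -12*planting_density - 4.
Solve -12*planting_density - 4 = -4: planting_density = (-4 + 4) / -12 = 0.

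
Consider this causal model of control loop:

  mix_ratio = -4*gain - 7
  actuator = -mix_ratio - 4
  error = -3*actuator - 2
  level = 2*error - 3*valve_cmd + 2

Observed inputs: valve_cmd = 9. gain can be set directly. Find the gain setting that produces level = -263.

gain = 9

Substituting into the actuator equation gives actuator = 4*gain + 3.
error becomes -12*gain - 11.
level becomes -24*gain - 47.
Solve -24*gain - 47 = -263: gain = (-263 + 47) / -24 = 9.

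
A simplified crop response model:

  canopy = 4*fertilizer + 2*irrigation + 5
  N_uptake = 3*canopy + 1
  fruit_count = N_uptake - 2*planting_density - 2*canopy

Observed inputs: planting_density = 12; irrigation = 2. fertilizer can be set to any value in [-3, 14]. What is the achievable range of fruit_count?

-26 to 42

Substituting into the canopy equation gives canopy = 4*fertilizer + 9.
N_uptake becomes 12*fertilizer + 28.
fruit_count becomes 4*fertilizer - 14.
Linear in fertilizer, so extremes are at the endpoints: fertilizer = -3 gives fruit_count = -26; fertilizer = 14 gives fruit_count = 42.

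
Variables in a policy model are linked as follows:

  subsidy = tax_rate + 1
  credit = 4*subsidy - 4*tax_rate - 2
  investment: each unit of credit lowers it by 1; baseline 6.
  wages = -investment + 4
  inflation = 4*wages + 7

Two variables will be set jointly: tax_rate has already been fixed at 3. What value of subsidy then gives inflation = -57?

With tax_rate held at 3:
Intervening on subsidy fixes its value directly, overriding its dependence on tax_rate.
Substituting into the credit equation gives credit = 4*subsidy - 14.
Substituting into the investment equation gives investment = -4*subsidy + 20.
wages becomes 4*subsidy - 16.
Substituting into the inflation equation gives inflation = 16*subsidy - 57.
Solve 16*subsidy - 57 = -57: subsidy = (-57 + 57) / 16 = 0.

subsidy = 0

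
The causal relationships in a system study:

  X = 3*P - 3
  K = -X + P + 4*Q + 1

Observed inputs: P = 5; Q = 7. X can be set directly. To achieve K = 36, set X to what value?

Intervening on X fixes its value directly, overriding its dependence on P.
Substituting into the K equation gives K = -X + 34.
Solve -X + 34 = 36: X = (36 - 34) / -1 = -2.

X = -2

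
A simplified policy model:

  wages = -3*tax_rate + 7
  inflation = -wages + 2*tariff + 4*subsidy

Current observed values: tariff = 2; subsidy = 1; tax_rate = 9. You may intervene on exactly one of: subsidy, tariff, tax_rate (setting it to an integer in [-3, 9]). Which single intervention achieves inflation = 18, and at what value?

set tariff = -3

Intervening on subsidy: inflation = 4*subsidy + 24. Reaching 18 requires subsidy = -3/2, not an integer.
Intervening on tariff: with other inputs at their observed values, inflation = 2*tariff + 24. Solving for 18 gives tariff = -3, within [-3, 9].
Intervening on tax_rate: inflation = 3*tax_rate + 1. Reaching 18 requires tax_rate = 17/3, not an integer.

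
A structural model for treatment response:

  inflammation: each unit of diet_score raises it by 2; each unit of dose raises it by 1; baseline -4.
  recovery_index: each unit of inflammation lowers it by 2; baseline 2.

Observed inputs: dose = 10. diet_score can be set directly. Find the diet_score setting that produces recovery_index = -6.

Substituting into the inflammation equation gives inflammation = 2*diet_score + 6.
Substituting into the recovery_index equation gives recovery_index = -4*diet_score - 10.
Solve -4*diet_score - 10 = -6: diet_score = (-6 + 10) / -4 = -1.

diet_score = -1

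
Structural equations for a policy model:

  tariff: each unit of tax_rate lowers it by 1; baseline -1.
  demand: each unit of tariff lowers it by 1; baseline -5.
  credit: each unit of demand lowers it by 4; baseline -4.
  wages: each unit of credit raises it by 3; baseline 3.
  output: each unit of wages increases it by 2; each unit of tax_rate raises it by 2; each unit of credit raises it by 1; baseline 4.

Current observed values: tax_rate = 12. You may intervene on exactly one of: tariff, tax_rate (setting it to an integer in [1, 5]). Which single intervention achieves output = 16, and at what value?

set tax_rate = 3

Intervening on tariff: output = 28*tariff + 146. Reaching 16 requires tariff = -65/14, not an integer.
Intervening on tax_rate: with other inputs at their observed values, output = -26*tax_rate + 94. Solving for 16 gives tax_rate = 3, within [1, 5].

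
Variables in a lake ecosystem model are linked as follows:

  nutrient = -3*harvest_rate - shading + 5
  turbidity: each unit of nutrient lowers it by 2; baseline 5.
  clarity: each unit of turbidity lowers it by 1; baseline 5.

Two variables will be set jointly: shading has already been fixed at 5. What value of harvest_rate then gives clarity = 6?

With shading held at 5:
Substituting into the nutrient equation gives nutrient = -3*harvest_rate.
Substituting into the turbidity equation gives turbidity = 6*harvest_rate + 5.
This gives clarity = -6*harvest_rate.
Solve -6*harvest_rate = 6: harvest_rate = 6 / -6 = -1.

harvest_rate = -1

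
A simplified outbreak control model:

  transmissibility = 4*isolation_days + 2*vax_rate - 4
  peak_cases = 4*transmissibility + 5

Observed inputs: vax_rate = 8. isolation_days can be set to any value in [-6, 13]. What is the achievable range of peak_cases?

Substituting into the transmissibility equation gives transmissibility = 4*isolation_days + 12.
peak_cases becomes 16*isolation_days + 53.
Linear in isolation_days, so extremes are at the endpoints: isolation_days = -6 gives peak_cases = -43; isolation_days = 13 gives peak_cases = 261.

-43 to 261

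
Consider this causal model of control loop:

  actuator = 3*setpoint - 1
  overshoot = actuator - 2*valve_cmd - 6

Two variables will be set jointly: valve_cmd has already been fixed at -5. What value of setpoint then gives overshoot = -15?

With valve_cmd held at -5:
Substituting into the overshoot equation gives overshoot = 3*setpoint + 3.
Solve 3*setpoint + 3 = -15: setpoint = (-15 - 3) / 3 = -6.

setpoint = -6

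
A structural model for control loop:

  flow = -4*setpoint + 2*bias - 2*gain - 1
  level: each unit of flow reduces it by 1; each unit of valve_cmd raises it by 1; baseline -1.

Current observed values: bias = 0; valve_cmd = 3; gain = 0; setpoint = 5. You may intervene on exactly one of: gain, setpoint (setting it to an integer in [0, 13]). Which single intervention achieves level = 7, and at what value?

Intervening on gain: level = 2*gain + 23. Reaching 7 requires gain = -8, outside [0, 13].
Intervening on setpoint: with other inputs at their observed values, level = 4*setpoint + 3. Solving for 7 gives setpoint = 1, within [0, 13].

set setpoint = 1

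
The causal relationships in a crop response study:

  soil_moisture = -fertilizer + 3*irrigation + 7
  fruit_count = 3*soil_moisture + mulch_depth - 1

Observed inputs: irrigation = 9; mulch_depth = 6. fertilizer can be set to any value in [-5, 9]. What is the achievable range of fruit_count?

Substituting into the soil_moisture equation gives soil_moisture = -fertilizer + 34.
This gives fruit_count = -3*fertilizer + 107.
Linear in fertilizer, so extremes are at the endpoints: fertilizer = -5 gives fruit_count = 122; fertilizer = 9 gives fruit_count = 80.

80 to 122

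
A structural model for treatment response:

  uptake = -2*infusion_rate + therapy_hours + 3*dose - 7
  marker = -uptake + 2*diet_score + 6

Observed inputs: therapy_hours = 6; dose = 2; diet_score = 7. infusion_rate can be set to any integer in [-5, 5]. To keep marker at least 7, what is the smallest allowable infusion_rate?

infusion_rate = -4

Substituting into the uptake equation gives uptake = -2*infusion_rate + 5.
This gives marker = 2*infusion_rate + 15.
Require 2*infusion_rate + 15 ≥ 7, so infusion_rate ≥ -4.
The smallest integer in [-5, 5] satisfying this is -4.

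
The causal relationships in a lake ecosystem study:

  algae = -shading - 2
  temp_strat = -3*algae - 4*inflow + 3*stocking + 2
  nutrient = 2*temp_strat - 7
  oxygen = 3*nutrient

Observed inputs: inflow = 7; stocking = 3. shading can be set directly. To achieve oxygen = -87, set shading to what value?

Substituting into the temp_strat equation gives temp_strat = 3*shading - 11.
Substituting into the nutrient equation gives nutrient = 6*shading - 29.
Substituting into the oxygen equation gives oxygen = 18*shading - 87.
Solve 18*shading - 87 = -87: shading = (-87 + 87) / 18 = 0.

shading = 0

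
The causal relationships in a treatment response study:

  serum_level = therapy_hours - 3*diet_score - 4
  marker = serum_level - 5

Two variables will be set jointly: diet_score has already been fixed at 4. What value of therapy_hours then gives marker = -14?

With diet_score held at 4:
Substituting into the serum_level equation gives serum_level = therapy_hours - 16.
marker becomes therapy_hours - 21.
Solve therapy_hours - 21 = -14: therapy_hours = (-14 + 21) / 1 = 7.

therapy_hours = 7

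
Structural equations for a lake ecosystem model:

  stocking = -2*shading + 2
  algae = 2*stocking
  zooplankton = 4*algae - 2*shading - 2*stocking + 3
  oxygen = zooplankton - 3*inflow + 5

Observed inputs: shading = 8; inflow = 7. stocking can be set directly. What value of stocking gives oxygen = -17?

stocking = 2

Intervening on stocking fixes its value directly, overriding its dependence on shading.
Substituting into the zooplankton equation gives zooplankton = 6*stocking - 13.
oxygen becomes 6*stocking - 29.
Solve 6*stocking - 29 = -17: stocking = (-17 + 29) / 6 = 2.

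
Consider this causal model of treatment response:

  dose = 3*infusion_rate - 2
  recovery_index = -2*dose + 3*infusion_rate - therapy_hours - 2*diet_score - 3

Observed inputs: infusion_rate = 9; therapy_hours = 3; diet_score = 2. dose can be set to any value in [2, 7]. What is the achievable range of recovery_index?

3 to 13

Intervening on dose fixes its value directly, overriding its dependence on infusion_rate.
Substituting into the recovery_index equation gives recovery_index = -2*dose + 17.
Linear in dose, so extremes are at the endpoints: dose = 2 gives recovery_index = 13; dose = 7 gives recovery_index = 3.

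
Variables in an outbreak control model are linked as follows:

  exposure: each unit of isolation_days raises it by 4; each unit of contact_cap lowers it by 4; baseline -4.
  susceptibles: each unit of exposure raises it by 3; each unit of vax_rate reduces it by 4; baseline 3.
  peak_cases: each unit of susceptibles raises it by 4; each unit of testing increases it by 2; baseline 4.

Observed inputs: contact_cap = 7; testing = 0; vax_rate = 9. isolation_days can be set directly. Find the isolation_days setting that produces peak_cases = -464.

isolation_days = 1

Substituting into the exposure equation gives exposure = 4*isolation_days - 32.
Substituting into the susceptibles equation gives susceptibles = 12*isolation_days - 129.
peak_cases becomes 48*isolation_days - 512.
Solve 48*isolation_days - 512 = -464: isolation_days = (-464 + 512) / 48 = 1.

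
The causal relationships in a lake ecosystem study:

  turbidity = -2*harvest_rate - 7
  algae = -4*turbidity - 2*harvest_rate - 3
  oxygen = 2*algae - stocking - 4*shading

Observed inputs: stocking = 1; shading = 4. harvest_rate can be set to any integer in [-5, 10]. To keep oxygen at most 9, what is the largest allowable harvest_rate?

harvest_rate = -2

Substituting into the algae equation gives algae = 6*harvest_rate + 25.
Substituting into the oxygen equation gives oxygen = 12*harvest_rate + 33.
Require 12*harvest_rate + 33 ≤ 9, so harvest_rate ≤ -2.
The largest integer in [-5, 10] satisfying this is -2.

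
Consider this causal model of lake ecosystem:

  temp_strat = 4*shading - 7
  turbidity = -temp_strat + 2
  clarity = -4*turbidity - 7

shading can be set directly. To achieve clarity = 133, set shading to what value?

Substituting into the turbidity equation gives turbidity = -4*shading + 9.
clarity becomes 16*shading - 43.
Solve 16*shading - 43 = 133: shading = (133 + 43) / 16 = 11.

shading = 11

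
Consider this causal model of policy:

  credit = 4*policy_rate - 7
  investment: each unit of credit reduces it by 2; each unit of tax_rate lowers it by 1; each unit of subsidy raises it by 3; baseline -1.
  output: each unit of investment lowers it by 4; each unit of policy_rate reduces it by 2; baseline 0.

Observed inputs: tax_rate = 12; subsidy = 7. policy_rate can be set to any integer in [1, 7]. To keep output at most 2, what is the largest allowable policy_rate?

Substituting into the investment equation gives investment = -8*policy_rate + 22.
Substituting into the output equation gives output = 30*policy_rate - 88.
Require 30*policy_rate - 88 ≤ 2, so policy_rate ≤ 3.
The largest integer in [1, 7] satisfying this is 3.

policy_rate = 3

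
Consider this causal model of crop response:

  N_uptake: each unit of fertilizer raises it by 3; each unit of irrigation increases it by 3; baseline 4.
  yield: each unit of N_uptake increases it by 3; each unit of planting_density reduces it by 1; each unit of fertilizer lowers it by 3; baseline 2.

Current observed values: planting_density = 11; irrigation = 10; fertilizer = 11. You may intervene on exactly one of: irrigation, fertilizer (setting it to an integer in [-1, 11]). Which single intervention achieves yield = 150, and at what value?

Intervening on irrigation: with other inputs at their observed values, yield = 9*irrigation + 69. Solving for 150 gives irrigation = 9, within [-1, 11].
Intervening on fertilizer: yield = 6*fertilizer + 93. Reaching 150 requires fertilizer = 19/2, not an integer.

set irrigation = 9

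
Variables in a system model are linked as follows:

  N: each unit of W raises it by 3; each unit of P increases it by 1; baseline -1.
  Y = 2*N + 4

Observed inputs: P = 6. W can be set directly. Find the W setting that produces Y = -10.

Substituting into the N equation gives N = 3*W + 5.
Y becomes 6*W + 14.
Solve 6*W + 14 = -10: W = (-10 - 14) / 6 = -4.

W = -4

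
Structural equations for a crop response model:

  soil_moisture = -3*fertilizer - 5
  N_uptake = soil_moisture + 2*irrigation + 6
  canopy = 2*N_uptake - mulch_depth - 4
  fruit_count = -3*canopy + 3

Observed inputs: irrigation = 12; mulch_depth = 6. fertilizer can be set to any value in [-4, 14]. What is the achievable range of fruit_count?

Substituting into the N_uptake equation gives N_uptake = -3*fertilizer + 25.
Substituting into the canopy equation gives canopy = -6*fertilizer + 40.
This gives fruit_count = 18*fertilizer - 117.
Linear in fertilizer, so extremes are at the endpoints: fertilizer = -4 gives fruit_count = -189; fertilizer = 14 gives fruit_count = 135.

-189 to 135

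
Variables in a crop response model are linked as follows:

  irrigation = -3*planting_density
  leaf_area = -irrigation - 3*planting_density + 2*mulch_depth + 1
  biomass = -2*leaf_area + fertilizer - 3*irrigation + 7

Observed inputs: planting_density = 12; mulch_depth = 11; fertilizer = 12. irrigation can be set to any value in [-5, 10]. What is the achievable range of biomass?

35 to 50

Intervening on irrigation fixes its value directly, overriding its dependence on planting_density.
Substituting into the leaf_area equation gives leaf_area = -irrigation - 13.
So biomass = -irrigation + 45.
Linear in irrigation, so extremes are at the endpoints: irrigation = -5 gives biomass = 50; irrigation = 10 gives biomass = 35.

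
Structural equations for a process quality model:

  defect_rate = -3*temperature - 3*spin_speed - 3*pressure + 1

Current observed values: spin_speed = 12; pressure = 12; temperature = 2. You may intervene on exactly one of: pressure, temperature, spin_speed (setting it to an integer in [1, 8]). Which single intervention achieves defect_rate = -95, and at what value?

set temperature = 8

Intervening on pressure: defect_rate = -3*pressure - 41. Reaching -95 requires pressure = 18, outside [1, 8].
Intervening on temperature: with other inputs at their observed values, defect_rate = -3*temperature - 71. Solving for -95 gives temperature = 8, within [1, 8].
Intervening on spin_speed: defect_rate = -3*spin_speed - 41. Reaching -95 requires spin_speed = 18, outside [1, 8].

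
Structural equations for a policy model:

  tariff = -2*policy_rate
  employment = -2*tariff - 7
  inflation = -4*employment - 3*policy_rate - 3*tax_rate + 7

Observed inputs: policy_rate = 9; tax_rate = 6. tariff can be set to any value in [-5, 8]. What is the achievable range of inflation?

Intervening on tariff fixes its value directly, overriding its dependence on policy_rate.
Substituting into the inflation equation gives inflation = 8*tariff - 10.
Linear in tariff, so extremes are at the endpoints: tariff = -5 gives inflation = -50; tariff = 8 gives inflation = 54.

-50 to 54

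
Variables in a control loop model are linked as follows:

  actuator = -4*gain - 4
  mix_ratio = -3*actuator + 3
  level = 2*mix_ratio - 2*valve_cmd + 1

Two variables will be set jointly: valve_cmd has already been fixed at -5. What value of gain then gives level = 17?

With valve_cmd held at -5:
Substituting into the mix_ratio equation gives mix_ratio = 12*gain + 15.
Substituting into the level equation gives level = 24*gain + 41.
Solve 24*gain + 41 = 17: gain = (17 - 41) / 24 = -1.

gain = -1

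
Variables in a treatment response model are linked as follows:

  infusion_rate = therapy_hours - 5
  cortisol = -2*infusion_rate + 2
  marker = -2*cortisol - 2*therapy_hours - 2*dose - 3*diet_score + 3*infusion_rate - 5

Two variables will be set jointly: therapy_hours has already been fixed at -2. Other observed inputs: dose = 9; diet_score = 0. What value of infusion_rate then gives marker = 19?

With therapy_hours held at -2:
Intervening on infusion_rate fixes its value directly, overriding its dependence on therapy_hours.
Substituting into the marker equation gives marker = 7*infusion_rate - 23.
Solve 7*infusion_rate - 23 = 19: infusion_rate = (19 + 23) / 7 = 6.

infusion_rate = 6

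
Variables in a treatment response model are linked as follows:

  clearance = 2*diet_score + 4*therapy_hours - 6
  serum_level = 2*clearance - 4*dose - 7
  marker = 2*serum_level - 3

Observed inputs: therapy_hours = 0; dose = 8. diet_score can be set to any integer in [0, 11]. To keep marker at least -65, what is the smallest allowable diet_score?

diet_score = 5

Substituting into the clearance equation gives clearance = 2*diet_score - 6.
This gives serum_level = 4*diet_score - 51.
Substituting into the marker equation gives marker = 8*diet_score - 105.
Require 8*diet_score - 105 ≥ -65, so diet_score ≥ 5.
The smallest integer in [0, 11] satisfying this is 5.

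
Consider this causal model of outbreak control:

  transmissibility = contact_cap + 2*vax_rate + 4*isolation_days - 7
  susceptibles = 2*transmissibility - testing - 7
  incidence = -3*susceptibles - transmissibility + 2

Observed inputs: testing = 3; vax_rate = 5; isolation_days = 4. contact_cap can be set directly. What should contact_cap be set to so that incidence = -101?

Substituting into the transmissibility equation gives transmissibility = contact_cap + 19.
Substituting into the susceptibles equation gives susceptibles = 2*contact_cap + 28.
So incidence = -7*contact_cap - 101.
Solve -7*contact_cap - 101 = -101: contact_cap = (-101 + 101) / -7 = 0.

contact_cap = 0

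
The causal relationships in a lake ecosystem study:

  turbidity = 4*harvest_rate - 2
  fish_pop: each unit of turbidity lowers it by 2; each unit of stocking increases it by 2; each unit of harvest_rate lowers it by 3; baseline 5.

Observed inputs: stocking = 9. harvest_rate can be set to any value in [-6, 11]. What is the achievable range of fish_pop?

-94 to 93

Substituting into the fish_pop equation gives fish_pop = -11*harvest_rate + 27.
Linear in harvest_rate, so extremes are at the endpoints: harvest_rate = -6 gives fish_pop = 93; harvest_rate = 11 gives fish_pop = -94.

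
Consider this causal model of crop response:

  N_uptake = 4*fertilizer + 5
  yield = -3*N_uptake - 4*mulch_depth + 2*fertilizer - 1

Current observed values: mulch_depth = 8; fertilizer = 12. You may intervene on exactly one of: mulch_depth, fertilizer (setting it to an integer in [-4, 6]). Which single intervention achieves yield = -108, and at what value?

Intervening on mulch_depth: yield = -4*mulch_depth - 136. Reaching -108 requires mulch_depth = -7, outside [-4, 6].
Intervening on fertilizer: with other inputs at their observed values, yield = -10*fertilizer - 48. Solving for -108 gives fertilizer = 6, within [-4, 6].

set fertilizer = 6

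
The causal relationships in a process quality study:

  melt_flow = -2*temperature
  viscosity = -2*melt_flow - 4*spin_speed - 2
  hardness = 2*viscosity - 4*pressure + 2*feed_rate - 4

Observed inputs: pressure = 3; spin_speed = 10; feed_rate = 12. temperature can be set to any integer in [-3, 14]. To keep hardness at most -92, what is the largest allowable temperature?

temperature = -2

Substituting into the viscosity equation gives viscosity = 4*temperature - 42.
Substituting into the hardness equation gives hardness = 8*temperature - 76.
Require 8*temperature - 76 ≤ -92, so temperature ≤ -2.
The largest integer in [-3, 14] satisfying this is -2.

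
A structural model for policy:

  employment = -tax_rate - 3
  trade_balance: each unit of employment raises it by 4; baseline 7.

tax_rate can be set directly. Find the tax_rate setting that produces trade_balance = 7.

Substituting into the trade_balance equation gives trade_balance = -4*tax_rate - 5.
Solve -4*tax_rate - 5 = 7: tax_rate = (7 + 5) / -4 = -3.

tax_rate = -3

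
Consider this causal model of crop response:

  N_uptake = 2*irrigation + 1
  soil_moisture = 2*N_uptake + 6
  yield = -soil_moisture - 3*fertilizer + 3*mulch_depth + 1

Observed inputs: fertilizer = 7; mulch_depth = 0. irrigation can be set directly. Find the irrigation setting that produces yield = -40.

Substituting into the soil_moisture equation gives soil_moisture = 4*irrigation + 8.
Substituting into the yield equation gives yield = -4*irrigation - 28.
Solve -4*irrigation - 28 = -40: irrigation = (-40 + 28) / -4 = 3.

irrigation = 3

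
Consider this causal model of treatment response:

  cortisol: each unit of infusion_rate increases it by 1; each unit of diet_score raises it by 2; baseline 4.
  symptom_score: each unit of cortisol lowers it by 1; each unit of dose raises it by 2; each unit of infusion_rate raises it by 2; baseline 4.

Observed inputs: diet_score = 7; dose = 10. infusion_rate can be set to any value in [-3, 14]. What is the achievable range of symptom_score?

Substituting into the cortisol equation gives cortisol = infusion_rate + 18.
Substituting into the symptom_score equation gives symptom_score = infusion_rate + 6.
Linear in infusion_rate, so extremes are at the endpoints: infusion_rate = -3 gives symptom_score = 3; infusion_rate = 14 gives symptom_score = 20.

3 to 20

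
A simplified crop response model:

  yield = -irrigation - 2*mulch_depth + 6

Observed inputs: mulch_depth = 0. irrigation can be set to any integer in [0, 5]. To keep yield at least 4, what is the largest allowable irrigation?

Substituting into the yield equation gives yield = -irrigation + 6.
Require -irrigation + 6 ≥ 4, so irrigation ≤ 2.
The largest integer in [0, 5] satisfying this is 2.

irrigation = 2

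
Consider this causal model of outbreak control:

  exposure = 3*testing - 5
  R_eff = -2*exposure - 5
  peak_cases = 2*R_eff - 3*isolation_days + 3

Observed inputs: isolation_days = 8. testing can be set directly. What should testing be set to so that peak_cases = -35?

Substituting into the R_eff equation gives R_eff = -6*testing + 5.
This gives peak_cases = -12*testing - 11.
Solve -12*testing - 11 = -35: testing = (-35 + 11) / -12 = 2.

testing = 2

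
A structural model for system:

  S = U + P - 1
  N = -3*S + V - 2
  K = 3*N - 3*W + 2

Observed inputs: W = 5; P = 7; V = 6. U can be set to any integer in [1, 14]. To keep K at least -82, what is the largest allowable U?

Substituting into the S equation gives S = U + 6.
Substituting into the N equation gives N = -3*U - 14.
Substituting into the K equation gives K = -9*U - 55.
Require -9*U - 55 ≥ -82, so U ≤ 3.
The largest integer in [1, 14] satisfying this is 3.

U = 3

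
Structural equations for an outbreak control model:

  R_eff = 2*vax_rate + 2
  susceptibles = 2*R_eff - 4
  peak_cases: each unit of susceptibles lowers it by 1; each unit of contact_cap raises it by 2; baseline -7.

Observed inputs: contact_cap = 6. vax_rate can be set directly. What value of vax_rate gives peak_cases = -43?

Substituting into the susceptibles equation gives susceptibles = 4*vax_rate.
Substituting into the peak_cases equation gives peak_cases = -4*vax_rate + 5.
Solve -4*vax_rate + 5 = -43: vax_rate = (-43 - 5) / -4 = 12.

vax_rate = 12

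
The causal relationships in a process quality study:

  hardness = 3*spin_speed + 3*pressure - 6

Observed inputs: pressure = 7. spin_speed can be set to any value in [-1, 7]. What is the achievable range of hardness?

Substituting into the hardness equation gives hardness = 3*spin_speed + 15.
Linear in spin_speed, so extremes are at the endpoints: spin_speed = -1 gives hardness = 12; spin_speed = 7 gives hardness = 36.

12 to 36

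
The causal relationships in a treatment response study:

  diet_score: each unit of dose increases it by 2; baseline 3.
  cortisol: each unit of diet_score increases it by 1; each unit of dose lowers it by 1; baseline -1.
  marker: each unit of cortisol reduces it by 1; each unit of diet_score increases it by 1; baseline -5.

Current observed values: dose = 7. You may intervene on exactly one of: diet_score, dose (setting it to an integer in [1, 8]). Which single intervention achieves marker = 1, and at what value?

Intervening on diet_score: the paths from diet_score to marker cancel (net effect zero), leaving marker = 3; 1 is unreachable this way.
Intervening on dose: with other inputs at their observed values, marker = dose - 4. Solving for 1 gives dose = 5, within [1, 8].

set dose = 5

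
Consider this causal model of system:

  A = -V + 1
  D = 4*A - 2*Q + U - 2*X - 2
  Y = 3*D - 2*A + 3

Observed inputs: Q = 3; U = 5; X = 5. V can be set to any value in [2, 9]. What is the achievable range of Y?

-116 to -46

Substituting into the D equation gives D = -4*V - 9.
Y becomes -10*V - 26.
Linear in V, so extremes are at the endpoints: V = 2 gives Y = -46; V = 9 gives Y = -116.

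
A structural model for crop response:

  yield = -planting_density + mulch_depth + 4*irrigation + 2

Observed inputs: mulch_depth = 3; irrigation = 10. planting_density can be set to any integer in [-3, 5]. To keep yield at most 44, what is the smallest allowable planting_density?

planting_density = 1

Substituting into the yield equation gives yield = -planting_density + 45.
Require -planting_density + 45 ≤ 44, so planting_density ≥ 1.
The smallest integer in [-3, 5] satisfying this is 1.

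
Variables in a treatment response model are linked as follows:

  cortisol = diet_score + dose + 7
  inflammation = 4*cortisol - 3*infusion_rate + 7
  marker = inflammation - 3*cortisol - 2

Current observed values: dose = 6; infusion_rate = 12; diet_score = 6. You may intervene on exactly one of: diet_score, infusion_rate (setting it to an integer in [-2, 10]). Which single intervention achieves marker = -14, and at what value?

set diet_score = 4

Intervening on diet_score: with other inputs at their observed values, marker = diet_score - 18. Solving for -14 gives diet_score = 4, within [-2, 10].
Intervening on infusion_rate: marker = -3*infusion_rate + 24. Reaching -14 requires infusion_rate = 38/3, not an integer.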